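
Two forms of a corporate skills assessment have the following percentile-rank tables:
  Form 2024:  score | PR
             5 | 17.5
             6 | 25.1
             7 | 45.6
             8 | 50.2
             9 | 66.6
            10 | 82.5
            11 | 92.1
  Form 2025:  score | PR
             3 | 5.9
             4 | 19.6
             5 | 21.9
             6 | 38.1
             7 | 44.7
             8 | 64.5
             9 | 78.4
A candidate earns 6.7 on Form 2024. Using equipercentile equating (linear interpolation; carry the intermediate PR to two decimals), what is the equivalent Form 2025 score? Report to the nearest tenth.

6.2

PR of 6.7 on Form 2024: 25.1 + (6.7 − 6)/(7 − 6) × (45.6 − 25.1) = 39.45
On Form 2025, PR 39.45 falls between score 6 (PR 38.1) and 7 (PR 44.7).
Interpolate: 6 + (39.45 − 38.1)/(44.7 − 38.1) × (7 − 6) = 6.2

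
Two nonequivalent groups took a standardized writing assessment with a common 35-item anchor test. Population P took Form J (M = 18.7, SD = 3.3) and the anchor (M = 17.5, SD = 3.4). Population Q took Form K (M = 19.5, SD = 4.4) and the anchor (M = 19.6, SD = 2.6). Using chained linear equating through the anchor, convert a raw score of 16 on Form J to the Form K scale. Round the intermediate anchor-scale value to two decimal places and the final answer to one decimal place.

Form J → anchor (Population P): v = (3.4/3.3)(16 − 18.7) + 17.5 = 14.72
anchor → Form K (Population Q): y = (4.4/2.6)(14.72 − 19.6) + 19.5 = 11.2

11.2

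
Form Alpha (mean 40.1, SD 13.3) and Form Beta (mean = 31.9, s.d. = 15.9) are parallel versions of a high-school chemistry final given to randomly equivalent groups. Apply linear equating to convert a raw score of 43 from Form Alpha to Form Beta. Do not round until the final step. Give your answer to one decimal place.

Linear equating: y = (SD_Y/SD_X)(x − M_X) + M_Y
y = (15.9/13.3)(43 − 40.1) + 31.9
y = 1.195489 × 2.9 + 31.9 = 3.4669 + 31.9 = 35.4

35.4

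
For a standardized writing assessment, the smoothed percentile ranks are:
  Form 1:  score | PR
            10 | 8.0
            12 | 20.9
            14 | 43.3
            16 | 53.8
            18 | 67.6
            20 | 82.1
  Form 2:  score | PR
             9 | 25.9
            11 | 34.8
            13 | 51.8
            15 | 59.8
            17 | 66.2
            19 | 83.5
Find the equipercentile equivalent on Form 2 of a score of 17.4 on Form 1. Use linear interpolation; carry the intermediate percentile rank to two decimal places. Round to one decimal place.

16.1

PR of 17.4 on Form 1: 53.8 + (17.4 − 16)/(18 − 16) × (67.6 − 53.8) = 63.46
On Form 2, PR 63.46 falls between score 15 (PR 59.8) and 17 (PR 66.2).
Interpolate: 15 + (63.46 − 59.8)/(66.2 − 59.8) × (17 − 15) = 16.1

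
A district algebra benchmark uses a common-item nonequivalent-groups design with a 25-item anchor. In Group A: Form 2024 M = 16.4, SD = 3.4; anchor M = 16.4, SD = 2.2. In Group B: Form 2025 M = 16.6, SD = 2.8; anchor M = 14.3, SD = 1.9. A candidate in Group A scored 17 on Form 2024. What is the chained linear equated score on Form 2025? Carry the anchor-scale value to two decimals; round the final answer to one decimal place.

Form 2024 → anchor (Group A): v = (2.2/3.4)(17 − 16.4) + 16.4 = 16.79
anchor → Form 2025 (Group B): y = (2.8/1.9)(16.79 − 14.3) + 16.6 = 20.3

20.3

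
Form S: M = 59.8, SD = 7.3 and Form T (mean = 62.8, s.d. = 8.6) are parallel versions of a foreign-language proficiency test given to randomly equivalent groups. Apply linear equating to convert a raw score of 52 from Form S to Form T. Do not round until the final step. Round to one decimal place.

Linear equating: y = (SD_Y/SD_X)(x − M_X) + M_Y
y = (8.6/7.3)(52 − 59.8) + 62.8
y = 1.178082 × -7.8 + 62.8 = -9.1890 + 62.8 = 53.6

53.6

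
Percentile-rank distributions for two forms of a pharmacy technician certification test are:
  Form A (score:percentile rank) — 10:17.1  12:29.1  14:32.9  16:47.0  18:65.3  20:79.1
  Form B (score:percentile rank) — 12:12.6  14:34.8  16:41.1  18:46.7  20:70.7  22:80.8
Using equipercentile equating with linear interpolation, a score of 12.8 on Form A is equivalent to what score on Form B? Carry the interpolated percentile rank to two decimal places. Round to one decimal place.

13.6

PR of 12.8 on Form A: 29.1 + (12.8 − 12)/(14 − 12) × (32.9 − 29.1) = 30.62
On Form B, PR 30.62 falls between score 12 (PR 12.6) and 14 (PR 34.8).
Interpolate: 12 + (30.62 − 12.6)/(34.8 − 12.6) × (14 − 12) = 13.6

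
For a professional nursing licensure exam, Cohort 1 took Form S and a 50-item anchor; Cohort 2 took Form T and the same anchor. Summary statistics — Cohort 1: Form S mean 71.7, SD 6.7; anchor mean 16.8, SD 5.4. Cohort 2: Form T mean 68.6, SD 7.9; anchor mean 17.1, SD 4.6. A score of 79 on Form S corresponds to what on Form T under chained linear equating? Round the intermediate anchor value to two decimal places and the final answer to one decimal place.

Form S → anchor (Cohort 1): v = (5.4/6.7)(79 − 71.7) + 16.8 = 22.68
anchor → Form T (Cohort 2): y = (7.9/4.6)(22.68 − 17.1) + 68.6 = 78.2

78.2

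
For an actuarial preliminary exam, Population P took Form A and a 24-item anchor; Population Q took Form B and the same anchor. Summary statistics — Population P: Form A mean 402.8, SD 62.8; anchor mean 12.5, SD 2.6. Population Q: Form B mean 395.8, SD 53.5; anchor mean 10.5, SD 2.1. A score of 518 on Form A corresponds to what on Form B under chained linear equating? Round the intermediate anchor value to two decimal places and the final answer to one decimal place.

Form A → anchor (Population P): v = (2.6/62.8)(518 − 402.8) + 12.5 = 17.27
anchor → Form B (Population Q): y = (53.5/2.1)(17.27 − 10.5) + 395.8 = 568.3

568.3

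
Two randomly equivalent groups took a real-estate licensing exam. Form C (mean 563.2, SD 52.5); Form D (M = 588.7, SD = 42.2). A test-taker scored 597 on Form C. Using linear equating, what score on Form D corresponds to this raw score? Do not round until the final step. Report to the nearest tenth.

Linear equating: y = (SD_Y/SD_X)(x − M_X) + M_Y
y = (42.2/52.5)(597 − 563.2) + 588.7
y = 0.803810 × 33.8 + 588.7 = 27.1688 + 588.7 = 615.9

615.9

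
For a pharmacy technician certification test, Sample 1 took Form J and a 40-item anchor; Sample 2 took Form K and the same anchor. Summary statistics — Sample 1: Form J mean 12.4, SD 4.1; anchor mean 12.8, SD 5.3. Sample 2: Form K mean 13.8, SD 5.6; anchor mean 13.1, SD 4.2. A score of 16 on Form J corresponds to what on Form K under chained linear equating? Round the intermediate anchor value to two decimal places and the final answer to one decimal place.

Form J → anchor (Sample 1): v = (5.3/4.1)(16 − 12.4) + 12.8 = 17.45
anchor → Form K (Sample 2): y = (5.6/4.2)(17.45 − 13.1) + 13.8 = 19.6

19.6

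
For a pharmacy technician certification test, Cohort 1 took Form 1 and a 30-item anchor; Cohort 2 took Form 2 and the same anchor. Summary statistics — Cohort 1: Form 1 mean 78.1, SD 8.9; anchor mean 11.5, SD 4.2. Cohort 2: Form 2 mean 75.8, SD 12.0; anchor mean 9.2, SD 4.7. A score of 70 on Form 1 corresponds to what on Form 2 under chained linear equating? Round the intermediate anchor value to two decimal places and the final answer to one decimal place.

Form 1 → anchor (Cohort 1): v = (4.2/8.9)(70 − 78.1) + 11.5 = 7.68
anchor → Form 2 (Cohort 2): y = (12.0/4.7)(7.68 − 9.2) + 75.8 = 71.9

71.9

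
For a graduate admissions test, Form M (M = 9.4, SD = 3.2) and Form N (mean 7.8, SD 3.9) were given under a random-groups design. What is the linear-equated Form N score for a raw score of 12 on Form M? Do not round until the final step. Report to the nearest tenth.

11.0

Linear equating: y = (SD_Y/SD_X)(x − M_X) + M_Y
y = (3.9/3.2)(12 − 9.4) + 7.8
y = 1.218750 × 2.6 + 7.8 = 3.1687 + 7.8 = 11.0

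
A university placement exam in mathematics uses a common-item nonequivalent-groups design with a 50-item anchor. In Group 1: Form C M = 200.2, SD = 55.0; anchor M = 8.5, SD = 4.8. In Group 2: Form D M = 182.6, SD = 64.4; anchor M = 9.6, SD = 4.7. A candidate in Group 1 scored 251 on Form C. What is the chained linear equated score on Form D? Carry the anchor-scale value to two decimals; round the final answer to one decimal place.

Form C → anchor (Group 1): v = (4.8/55.0)(251 − 200.2) + 8.5 = 12.93
anchor → Form D (Group 2): y = (64.4/4.7)(12.93 − 9.6) + 182.6 = 228.2

228.2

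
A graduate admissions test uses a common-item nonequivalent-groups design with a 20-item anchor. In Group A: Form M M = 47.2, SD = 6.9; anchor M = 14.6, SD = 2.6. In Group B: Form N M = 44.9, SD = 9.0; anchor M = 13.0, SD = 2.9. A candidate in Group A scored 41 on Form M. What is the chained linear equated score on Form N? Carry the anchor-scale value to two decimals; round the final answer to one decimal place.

Form M → anchor (Group A): v = (2.6/6.9)(41 − 47.2) + 14.6 = 12.26
anchor → Form N (Group B): y = (9.0/2.9)(12.26 − 13.0) + 44.9 = 42.6

42.6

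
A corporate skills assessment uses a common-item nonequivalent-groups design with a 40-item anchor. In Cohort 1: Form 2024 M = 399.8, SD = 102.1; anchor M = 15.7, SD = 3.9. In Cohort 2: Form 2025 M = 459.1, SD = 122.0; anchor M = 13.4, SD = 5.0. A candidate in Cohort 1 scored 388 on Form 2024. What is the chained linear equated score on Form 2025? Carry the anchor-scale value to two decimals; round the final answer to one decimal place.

Form 2024 → anchor (Cohort 1): v = (3.9/102.1)(388 − 399.8) + 15.7 = 15.25
anchor → Form 2025 (Cohort 2): y = (122.0/5.0)(15.25 − 13.4) + 459.1 = 504.2

504.2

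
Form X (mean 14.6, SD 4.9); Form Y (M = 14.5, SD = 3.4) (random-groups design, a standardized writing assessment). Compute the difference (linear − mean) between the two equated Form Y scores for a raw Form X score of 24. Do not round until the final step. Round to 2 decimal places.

Mean-equated: 24 + (14.5 − 14.6) = 23.90
Linear-equated: (3.4/4.9)(24 − 14.6) + 14.5 = 21.022
Difference = 21.022 − 23.90 = -2.88

-2.88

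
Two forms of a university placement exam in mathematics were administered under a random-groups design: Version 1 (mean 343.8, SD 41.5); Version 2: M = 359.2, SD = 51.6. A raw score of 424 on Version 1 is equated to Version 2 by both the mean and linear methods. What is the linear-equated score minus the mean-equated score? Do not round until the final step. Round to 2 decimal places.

Mean-equated: 424 + (359.2 − 343.8) = 439.40
Linear-equated: (51.6/41.5)(424 − 343.8) + 359.2 = 458.919
Difference = 458.919 − 439.40 = 19.52

19.52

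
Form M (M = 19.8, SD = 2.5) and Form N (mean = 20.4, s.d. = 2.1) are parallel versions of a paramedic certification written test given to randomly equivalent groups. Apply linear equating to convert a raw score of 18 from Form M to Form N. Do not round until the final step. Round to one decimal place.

18.9

Linear equating: y = (SD_Y/SD_X)(x − M_X) + M_Y
y = (2.1/2.5)(18 − 19.8) + 20.4
y = 0.840000 × -1.8 + 20.4 = -1.5120 + 20.4 = 18.9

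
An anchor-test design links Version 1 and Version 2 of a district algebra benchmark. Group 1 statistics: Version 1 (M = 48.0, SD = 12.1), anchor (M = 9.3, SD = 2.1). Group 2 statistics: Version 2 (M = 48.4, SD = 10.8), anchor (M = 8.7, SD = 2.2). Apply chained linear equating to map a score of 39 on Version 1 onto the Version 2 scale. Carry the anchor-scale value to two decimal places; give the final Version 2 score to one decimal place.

43.7

Version 1 → anchor (Group 1): v = (2.1/12.1)(39 − 48.0) + 9.3 = 7.74
anchor → Version 2 (Group 2): y = (10.8/2.2)(7.74 − 8.7) + 48.4 = 43.7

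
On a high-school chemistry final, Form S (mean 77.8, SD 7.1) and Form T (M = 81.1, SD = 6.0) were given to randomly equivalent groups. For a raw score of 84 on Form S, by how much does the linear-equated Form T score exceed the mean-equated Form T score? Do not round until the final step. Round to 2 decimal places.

-0.96

Mean-equated: 84 + (81.1 − 77.8) = 87.30
Linear-equated: (6.0/7.1)(84 − 77.8) + 81.1 = 86.339
Difference = 86.339 − 87.30 = -0.96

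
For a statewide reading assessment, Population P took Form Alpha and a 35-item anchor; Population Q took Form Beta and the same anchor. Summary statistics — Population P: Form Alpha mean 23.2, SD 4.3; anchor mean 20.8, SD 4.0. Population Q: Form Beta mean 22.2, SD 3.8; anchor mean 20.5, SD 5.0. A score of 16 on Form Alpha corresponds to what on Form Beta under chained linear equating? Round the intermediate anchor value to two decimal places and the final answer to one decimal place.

Form Alpha → anchor (Population P): v = (4.0/4.3)(16 − 23.2) + 20.8 = 14.10
anchor → Form Beta (Population Q): y = (3.8/5.0)(14.10 − 20.5) + 22.2 = 17.3

17.3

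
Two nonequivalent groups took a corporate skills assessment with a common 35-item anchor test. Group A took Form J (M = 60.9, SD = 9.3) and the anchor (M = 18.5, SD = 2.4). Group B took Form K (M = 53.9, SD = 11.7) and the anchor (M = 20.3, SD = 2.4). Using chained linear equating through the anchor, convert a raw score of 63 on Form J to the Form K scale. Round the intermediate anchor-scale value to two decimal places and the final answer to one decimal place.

47.8

Form J → anchor (Group A): v = (2.4/9.3)(63 − 60.9) + 18.5 = 19.04
anchor → Form K (Group B): y = (11.7/2.4)(19.04 − 20.3) + 53.9 = 47.8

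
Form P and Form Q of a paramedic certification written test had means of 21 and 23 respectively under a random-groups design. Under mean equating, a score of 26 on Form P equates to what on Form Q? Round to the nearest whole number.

28

Mean equating: y = x + (M_Y − M_X) = 26 + (23 − 21) = 28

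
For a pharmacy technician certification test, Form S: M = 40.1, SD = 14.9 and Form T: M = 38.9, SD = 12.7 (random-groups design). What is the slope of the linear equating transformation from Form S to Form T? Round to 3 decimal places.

A = SD_Y / SD_X = 12.7 / 14.9 = 0.852

0.852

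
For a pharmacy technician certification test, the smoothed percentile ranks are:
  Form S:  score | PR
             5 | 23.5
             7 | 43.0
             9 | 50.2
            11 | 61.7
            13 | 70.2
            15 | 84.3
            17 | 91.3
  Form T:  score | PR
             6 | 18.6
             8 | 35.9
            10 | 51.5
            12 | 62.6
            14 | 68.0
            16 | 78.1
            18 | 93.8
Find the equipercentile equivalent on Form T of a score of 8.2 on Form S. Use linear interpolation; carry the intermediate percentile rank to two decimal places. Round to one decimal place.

9.5

PR of 8.2 on Form S: 43.0 + (8.2 − 7)/(9 − 7) × (50.2 − 43.0) = 47.32
On Form T, PR 47.32 falls between score 8 (PR 35.9) and 10 (PR 51.5).
Interpolate: 8 + (47.32 − 35.9)/(51.5 − 35.9) × (10 − 8) = 9.5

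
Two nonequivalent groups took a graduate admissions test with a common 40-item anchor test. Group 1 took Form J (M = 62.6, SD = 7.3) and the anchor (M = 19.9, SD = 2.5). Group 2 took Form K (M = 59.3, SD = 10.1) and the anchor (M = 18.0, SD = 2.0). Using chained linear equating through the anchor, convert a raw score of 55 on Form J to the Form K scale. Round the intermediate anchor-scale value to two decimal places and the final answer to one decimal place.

55.8

Form J → anchor (Group 1): v = (2.5/7.3)(55 − 62.6) + 19.9 = 17.30
anchor → Form K (Group 2): y = (10.1/2.0)(17.30 − 18.0) + 59.3 = 55.8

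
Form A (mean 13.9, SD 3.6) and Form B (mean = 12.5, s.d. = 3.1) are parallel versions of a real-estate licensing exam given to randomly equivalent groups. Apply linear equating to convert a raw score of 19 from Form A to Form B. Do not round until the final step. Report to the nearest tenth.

Linear equating: y = (SD_Y/SD_X)(x − M_X) + M_Y
y = (3.1/3.6)(19 − 13.9) + 12.5
y = 0.861111 × 5.1 + 12.5 = 4.3917 + 12.5 = 16.9

16.9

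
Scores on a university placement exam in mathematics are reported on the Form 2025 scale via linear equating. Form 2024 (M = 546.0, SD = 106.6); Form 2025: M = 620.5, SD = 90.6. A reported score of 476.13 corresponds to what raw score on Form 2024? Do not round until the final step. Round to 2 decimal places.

Invert y = (SD_Y/SD_X)(x − M_X) + M_Y:
x = (SD_X/SD_Y)(y − M_Y) + M_X = (106.6/90.6)(476.13 − 620.5) + 546.0
x = 1.176600 × -144.370 + 546.0 = 376.13

376.13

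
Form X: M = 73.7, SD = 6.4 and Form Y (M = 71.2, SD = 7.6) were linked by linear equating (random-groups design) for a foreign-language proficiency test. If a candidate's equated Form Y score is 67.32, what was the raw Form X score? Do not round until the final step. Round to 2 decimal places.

70.43

Invert y = (SD_Y/SD_X)(x − M_X) + M_Y:
x = (SD_X/SD_Y)(y − M_Y) + M_X = (6.4/7.6)(67.32 − 71.2) + 73.7
x = 0.842105 × -3.880 + 73.7 = 70.43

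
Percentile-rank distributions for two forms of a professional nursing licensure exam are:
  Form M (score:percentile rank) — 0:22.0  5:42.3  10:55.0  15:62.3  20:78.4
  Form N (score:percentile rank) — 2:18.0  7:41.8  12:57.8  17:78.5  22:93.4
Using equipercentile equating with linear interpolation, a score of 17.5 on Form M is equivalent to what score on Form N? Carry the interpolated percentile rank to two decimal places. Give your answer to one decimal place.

PR of 17.5 on Form M: 62.3 + (17.5 − 15)/(20 − 15) × (78.4 − 62.3) = 70.35
On Form N, PR 70.35 falls between score 12 (PR 57.8) and 17 (PR 78.5).
Interpolate: 12 + (70.35 − 57.8)/(78.5 − 57.8) × (17 − 12) = 15.0

15.0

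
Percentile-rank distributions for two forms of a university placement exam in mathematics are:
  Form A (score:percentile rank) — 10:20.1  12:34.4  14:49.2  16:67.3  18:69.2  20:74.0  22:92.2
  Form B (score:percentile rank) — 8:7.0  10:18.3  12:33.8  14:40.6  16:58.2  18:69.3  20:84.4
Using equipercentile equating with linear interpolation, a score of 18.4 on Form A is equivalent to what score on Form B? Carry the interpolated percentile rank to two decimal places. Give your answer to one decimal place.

PR of 18.4 on Form A: 69.2 + (18.4 − 18)/(20 − 18) × (74.0 − 69.2) = 70.16
On Form B, PR 70.16 falls between score 18 (PR 69.3) and 20 (PR 84.4).
Interpolate: 18 + (70.16 − 69.3)/(84.4 − 69.3) × (20 − 18) = 18.1

18.1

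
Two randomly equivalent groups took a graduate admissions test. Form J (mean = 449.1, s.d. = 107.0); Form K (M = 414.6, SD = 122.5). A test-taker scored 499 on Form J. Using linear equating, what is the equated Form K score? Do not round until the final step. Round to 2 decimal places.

Linear equating: y = (SD_Y/SD_X)(x − M_X) + M_Y
y = (122.5/107.0)(499 − 449.1) + 414.6
y = 1.144860 × 49.9 + 414.6 = 57.1285 + 414.6 = 471.73

471.73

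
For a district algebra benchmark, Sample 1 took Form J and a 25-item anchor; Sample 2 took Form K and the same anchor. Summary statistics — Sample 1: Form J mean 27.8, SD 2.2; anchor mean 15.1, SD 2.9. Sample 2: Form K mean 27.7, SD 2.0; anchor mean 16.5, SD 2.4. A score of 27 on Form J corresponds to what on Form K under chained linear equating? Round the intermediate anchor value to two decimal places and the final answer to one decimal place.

25.7

Form J → anchor (Sample 1): v = (2.9/2.2)(27 − 27.8) + 15.1 = 14.05
anchor → Form K (Sample 2): y = (2.0/2.4)(14.05 − 16.5) + 27.7 = 25.7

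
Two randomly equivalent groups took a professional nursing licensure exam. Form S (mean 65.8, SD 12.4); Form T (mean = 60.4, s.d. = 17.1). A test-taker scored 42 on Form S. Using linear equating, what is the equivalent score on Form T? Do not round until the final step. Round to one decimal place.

27.6

Linear equating: y = (SD_Y/SD_X)(x − M_X) + M_Y
y = (17.1/12.4)(42 − 65.8) + 60.4
y = 1.379032 × -23.8 + 60.4 = -32.8210 + 60.4 = 27.6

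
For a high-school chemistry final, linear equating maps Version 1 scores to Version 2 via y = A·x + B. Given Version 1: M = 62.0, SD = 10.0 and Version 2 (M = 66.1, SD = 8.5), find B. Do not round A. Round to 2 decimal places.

13.40

A = SD_Y / SD_X = 8.5 / 10.0 = 0.850000
B = M_Y − A·M_X = 66.1 − 0.850000 × 62.0 = 13.40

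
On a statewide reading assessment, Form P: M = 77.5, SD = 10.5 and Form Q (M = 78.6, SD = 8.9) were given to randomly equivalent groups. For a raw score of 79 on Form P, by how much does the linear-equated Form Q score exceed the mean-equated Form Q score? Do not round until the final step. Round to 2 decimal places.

-0.23

Mean-equated: 79 + (78.6 − 77.5) = 80.10
Linear-equated: (8.9/10.5)(79 − 77.5) + 78.6 = 79.871
Difference = 79.871 − 80.10 = -0.23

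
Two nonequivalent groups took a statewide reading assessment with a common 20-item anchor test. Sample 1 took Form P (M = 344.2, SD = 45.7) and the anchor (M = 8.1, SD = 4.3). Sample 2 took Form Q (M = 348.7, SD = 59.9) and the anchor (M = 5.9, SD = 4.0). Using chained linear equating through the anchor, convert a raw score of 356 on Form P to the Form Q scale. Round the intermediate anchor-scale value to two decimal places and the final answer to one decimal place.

398.3

Form P → anchor (Sample 1): v = (4.3/45.7)(356 − 344.2) + 8.1 = 9.21
anchor → Form Q (Sample 2): y = (59.9/4.0)(9.21 − 5.9) + 348.7 = 398.3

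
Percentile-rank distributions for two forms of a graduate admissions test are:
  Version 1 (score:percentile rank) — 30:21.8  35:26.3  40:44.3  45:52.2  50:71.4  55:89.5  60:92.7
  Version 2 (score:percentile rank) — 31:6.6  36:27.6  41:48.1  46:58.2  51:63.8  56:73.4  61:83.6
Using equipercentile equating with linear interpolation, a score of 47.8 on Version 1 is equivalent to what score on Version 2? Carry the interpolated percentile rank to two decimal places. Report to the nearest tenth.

50.2

PR of 47.8 on Version 1: 52.2 + (47.8 − 45)/(50 − 45) × (71.4 − 52.2) = 62.95
On Version 2, PR 62.95 falls between score 46 (PR 58.2) and 51 (PR 63.8).
Interpolate: 46 + (62.95 − 58.2)/(63.8 − 58.2) × (51 − 46) = 50.2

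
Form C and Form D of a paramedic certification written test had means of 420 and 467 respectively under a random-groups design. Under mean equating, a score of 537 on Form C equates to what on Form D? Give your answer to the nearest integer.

584

Mean equating: y = x + (M_Y − M_X) = 537 + (467 − 420) = 584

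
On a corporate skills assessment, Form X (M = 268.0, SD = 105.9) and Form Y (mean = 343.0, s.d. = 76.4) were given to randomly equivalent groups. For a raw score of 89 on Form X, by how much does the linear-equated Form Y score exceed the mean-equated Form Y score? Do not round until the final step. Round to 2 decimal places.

Mean-equated: 89 + (343.0 − 268.0) = 164.00
Linear-equated: (76.4/105.9)(89 − 268.0) + 343.0 = 213.863
Difference = 213.863 − 164.00 = 49.86

49.86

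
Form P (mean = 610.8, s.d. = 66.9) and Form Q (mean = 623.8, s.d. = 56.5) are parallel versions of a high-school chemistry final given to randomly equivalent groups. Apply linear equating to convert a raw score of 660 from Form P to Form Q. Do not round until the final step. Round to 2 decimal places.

665.35

Linear equating: y = (SD_Y/SD_X)(x − M_X) + M_Y
y = (56.5/66.9)(660 − 610.8) + 623.8
y = 0.844544 × 49.2 + 623.8 = 41.5516 + 623.8 = 665.35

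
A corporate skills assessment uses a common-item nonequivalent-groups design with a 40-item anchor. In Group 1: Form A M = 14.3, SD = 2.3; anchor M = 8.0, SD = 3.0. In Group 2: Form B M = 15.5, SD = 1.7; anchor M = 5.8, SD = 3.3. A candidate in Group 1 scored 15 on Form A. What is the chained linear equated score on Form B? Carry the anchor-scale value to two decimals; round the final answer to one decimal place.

17.1

Form A → anchor (Group 1): v = (3.0/2.3)(15 − 14.3) + 8.0 = 8.91
anchor → Form B (Group 2): y = (1.7/3.3)(8.91 − 5.8) + 15.5 = 17.1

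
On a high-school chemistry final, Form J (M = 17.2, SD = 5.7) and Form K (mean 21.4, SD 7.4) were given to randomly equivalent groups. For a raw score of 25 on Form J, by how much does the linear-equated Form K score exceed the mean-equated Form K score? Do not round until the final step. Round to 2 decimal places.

2.33

Mean-equated: 25 + (21.4 − 17.2) = 29.20
Linear-equated: (7.4/5.7)(25 − 17.2) + 21.4 = 31.526
Difference = 31.526 − 29.20 = 2.33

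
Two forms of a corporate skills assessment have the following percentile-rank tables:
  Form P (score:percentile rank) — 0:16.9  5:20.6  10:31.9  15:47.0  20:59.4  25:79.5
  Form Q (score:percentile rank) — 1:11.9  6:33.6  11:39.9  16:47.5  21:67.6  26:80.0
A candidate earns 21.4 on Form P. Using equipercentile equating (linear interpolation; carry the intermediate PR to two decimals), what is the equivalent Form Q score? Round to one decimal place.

PR of 21.4 on Form P: 59.4 + (21.4 − 20)/(25 − 20) × (79.5 − 59.4) = 65.03
On Form Q, PR 65.03 falls between score 16 (PR 47.5) and 21 (PR 67.6).
Interpolate: 16 + (65.03 − 47.5)/(67.6 − 47.5) × (21 − 16) = 20.4

20.4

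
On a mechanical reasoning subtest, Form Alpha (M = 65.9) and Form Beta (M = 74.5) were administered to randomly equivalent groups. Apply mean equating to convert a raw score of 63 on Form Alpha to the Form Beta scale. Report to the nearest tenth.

71.6

Mean equating: y = x + (M_Y − M_X) = 63 + (74.5 − 65.9) = 71.6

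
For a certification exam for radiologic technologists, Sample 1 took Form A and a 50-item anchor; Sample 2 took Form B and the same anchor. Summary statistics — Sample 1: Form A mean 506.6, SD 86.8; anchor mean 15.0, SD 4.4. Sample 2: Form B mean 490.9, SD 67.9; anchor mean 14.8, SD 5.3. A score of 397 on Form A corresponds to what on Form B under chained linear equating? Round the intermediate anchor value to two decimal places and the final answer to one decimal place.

422.2

Form A → anchor (Sample 1): v = (4.4/86.8)(397 − 506.6) + 15.0 = 9.44
anchor → Form B (Sample 2): y = (67.9/5.3)(9.44 − 14.8) + 490.9 = 422.2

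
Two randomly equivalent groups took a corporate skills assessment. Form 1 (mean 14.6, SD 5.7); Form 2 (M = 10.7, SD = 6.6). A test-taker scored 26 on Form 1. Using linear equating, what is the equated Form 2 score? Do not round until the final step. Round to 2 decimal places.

23.90

Linear equating: y = (SD_Y/SD_X)(x − M_X) + M_Y
y = (6.6/5.7)(26 − 14.6) + 10.7
y = 1.157895 × 11.4 + 10.7 = 13.2000 + 10.7 = 23.90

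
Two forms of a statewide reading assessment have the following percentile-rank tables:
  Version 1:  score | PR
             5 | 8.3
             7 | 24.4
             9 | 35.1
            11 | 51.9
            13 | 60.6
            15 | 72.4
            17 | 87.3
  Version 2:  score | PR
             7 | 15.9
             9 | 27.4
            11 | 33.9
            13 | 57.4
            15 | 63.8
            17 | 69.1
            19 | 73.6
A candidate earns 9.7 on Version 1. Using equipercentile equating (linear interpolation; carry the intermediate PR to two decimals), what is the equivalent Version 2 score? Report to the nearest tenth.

PR of 9.7 on Version 1: 35.1 + (9.7 − 9)/(11 − 9) × (51.9 − 35.1) = 40.98
On Version 2, PR 40.98 falls between score 11 (PR 33.9) and 13 (PR 57.4).
Interpolate: 11 + (40.98 − 33.9)/(57.4 − 33.9) × (13 − 11) = 11.6

11.6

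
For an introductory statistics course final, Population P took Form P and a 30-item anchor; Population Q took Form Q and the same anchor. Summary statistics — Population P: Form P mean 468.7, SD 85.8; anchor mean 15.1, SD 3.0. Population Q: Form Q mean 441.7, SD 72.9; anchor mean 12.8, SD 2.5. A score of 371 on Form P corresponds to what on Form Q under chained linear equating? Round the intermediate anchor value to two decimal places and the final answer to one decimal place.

409.0

Form P → anchor (Population P): v = (3.0/85.8)(371 − 468.7) + 15.1 = 11.68
anchor → Form Q (Population Q): y = (72.9/2.5)(11.68 − 12.8) + 441.7 = 409.0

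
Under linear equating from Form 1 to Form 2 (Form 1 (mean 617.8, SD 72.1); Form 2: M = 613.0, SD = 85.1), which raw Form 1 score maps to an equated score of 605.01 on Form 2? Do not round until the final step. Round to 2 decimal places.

Invert y = (SD_Y/SD_X)(x − M_X) + M_Y:
x = (SD_X/SD_Y)(y − M_Y) + M_X = (72.1/85.1)(605.01 − 613.0) + 617.8
x = 0.847239 × -7.990 + 617.8 = 611.03

611.03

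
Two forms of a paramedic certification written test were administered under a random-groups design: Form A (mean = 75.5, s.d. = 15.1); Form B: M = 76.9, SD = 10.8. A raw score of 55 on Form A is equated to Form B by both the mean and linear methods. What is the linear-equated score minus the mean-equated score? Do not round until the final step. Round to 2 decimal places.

5.84

Mean-equated: 55 + (76.9 − 75.5) = 56.40
Linear-equated: (10.8/15.1)(55 − 75.5) + 76.9 = 62.238
Difference = 62.238 − 56.40 = 5.84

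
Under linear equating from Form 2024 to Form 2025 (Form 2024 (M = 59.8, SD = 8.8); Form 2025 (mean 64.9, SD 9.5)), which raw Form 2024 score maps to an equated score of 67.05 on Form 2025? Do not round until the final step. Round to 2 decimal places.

Invert y = (SD_Y/SD_X)(x − M_X) + M_Y:
x = (SD_X/SD_Y)(y − M_Y) + M_X = (8.8/9.5)(67.05 − 64.9) + 59.8
x = 0.926316 × 2.150 + 59.8 = 61.79

61.79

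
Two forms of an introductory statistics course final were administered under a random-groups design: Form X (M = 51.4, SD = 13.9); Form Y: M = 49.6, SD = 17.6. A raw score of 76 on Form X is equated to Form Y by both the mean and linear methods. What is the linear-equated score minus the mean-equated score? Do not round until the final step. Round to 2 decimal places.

6.55

Mean-equated: 76 + (49.6 − 51.4) = 74.20
Linear-equated: (17.6/13.9)(76 − 51.4) + 49.6 = 80.748
Difference = 80.748 − 74.20 = 6.55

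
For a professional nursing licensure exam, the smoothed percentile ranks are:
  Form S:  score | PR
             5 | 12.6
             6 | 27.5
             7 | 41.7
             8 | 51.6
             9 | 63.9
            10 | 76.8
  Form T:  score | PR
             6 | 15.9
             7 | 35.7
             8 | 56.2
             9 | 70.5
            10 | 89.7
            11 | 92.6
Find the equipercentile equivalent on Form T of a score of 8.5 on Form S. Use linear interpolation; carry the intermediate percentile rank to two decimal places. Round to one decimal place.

PR of 8.5 on Form S: 51.6 + (8.5 − 8)/(9 − 8) × (63.9 − 51.6) = 57.75
On Form T, PR 57.75 falls between score 8 (PR 56.2) and 9 (PR 70.5).
Interpolate: 8 + (57.75 − 56.2)/(70.5 − 56.2) × (9 − 8) = 8.1

8.1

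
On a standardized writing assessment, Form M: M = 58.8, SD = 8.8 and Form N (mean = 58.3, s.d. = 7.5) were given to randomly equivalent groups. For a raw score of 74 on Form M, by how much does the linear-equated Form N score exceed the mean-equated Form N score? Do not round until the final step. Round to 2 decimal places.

Mean-equated: 74 + (58.3 − 58.8) = 73.50
Linear-equated: (7.5/8.8)(74 − 58.8) + 58.3 = 71.255
Difference = 71.255 − 73.50 = -2.25

-2.25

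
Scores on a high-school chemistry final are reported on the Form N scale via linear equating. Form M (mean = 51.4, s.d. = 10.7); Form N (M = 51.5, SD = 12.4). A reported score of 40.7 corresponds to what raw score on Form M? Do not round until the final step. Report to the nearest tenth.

Invert y = (SD_Y/SD_X)(x − M_X) + M_Y:
x = (SD_X/SD_Y)(y − M_Y) + M_X = (10.7/12.4)(40.7 − 51.5) + 51.4
x = 0.862903 × -10.800 + 51.4 = 42.1

42.1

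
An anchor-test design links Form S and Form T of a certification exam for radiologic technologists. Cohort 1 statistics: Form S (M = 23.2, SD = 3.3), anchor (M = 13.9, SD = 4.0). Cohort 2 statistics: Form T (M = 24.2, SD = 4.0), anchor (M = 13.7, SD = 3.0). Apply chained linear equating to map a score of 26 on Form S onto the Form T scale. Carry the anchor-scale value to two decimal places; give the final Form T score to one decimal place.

29.0

Form S → anchor (Cohort 1): v = (4.0/3.3)(26 − 23.2) + 13.9 = 17.29
anchor → Form T (Cohort 2): y = (4.0/3.0)(17.29 − 13.7) + 24.2 = 29.0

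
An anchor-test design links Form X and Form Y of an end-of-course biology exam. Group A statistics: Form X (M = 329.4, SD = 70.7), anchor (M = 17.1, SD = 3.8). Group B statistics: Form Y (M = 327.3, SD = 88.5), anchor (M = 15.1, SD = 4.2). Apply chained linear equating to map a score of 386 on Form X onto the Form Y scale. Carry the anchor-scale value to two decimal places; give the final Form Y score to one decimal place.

Form X → anchor (Group A): v = (3.8/70.7)(386 − 329.4) + 17.1 = 20.14
anchor → Form Y (Group B): y = (88.5/4.2)(20.14 − 15.1) + 327.3 = 433.5

433.5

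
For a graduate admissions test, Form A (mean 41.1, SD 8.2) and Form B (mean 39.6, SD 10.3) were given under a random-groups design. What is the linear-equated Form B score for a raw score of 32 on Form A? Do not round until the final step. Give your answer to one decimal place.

28.2

Linear equating: y = (SD_Y/SD_X)(x − M_X) + M_Y
y = (10.3/8.2)(32 − 41.1) + 39.6
y = 1.256098 × -9.1 + 39.6 = -11.4305 + 39.6 = 28.2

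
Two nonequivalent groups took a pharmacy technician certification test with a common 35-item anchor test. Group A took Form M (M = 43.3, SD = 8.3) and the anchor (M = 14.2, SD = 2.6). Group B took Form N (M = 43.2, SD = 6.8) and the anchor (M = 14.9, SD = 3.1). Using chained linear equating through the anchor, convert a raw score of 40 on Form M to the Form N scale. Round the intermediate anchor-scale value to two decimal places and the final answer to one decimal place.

Form M → anchor (Group A): v = (2.6/8.3)(40 − 43.3) + 14.2 = 13.17
anchor → Form N (Group B): y = (6.8/3.1)(13.17 − 14.9) + 43.2 = 39.4

39.4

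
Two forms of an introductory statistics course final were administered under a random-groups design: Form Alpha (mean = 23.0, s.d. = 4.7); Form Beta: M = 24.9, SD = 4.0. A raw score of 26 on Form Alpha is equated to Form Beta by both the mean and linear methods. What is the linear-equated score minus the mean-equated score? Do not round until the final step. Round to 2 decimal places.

-0.45

Mean-equated: 26 + (24.9 − 23.0) = 27.90
Linear-equated: (4.0/4.7)(26 − 23.0) + 24.9 = 27.453
Difference = 27.453 − 27.90 = -0.45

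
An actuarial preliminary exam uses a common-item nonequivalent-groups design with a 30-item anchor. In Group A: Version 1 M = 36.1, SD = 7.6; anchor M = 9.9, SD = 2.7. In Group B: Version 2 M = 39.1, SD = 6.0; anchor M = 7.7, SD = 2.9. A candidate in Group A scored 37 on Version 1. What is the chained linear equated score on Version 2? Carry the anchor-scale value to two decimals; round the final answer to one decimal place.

Version 1 → anchor (Group A): v = (2.7/7.6)(37 − 36.1) + 9.9 = 10.22
anchor → Version 2 (Group B): y = (6.0/2.9)(10.22 − 7.7) + 39.1 = 44.3

44.3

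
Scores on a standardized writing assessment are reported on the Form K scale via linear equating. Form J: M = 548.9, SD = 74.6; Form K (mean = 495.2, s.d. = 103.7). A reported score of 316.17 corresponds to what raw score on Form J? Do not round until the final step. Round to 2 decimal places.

Invert y = (SD_Y/SD_X)(x − M_X) + M_Y:
x = (SD_X/SD_Y)(y − M_Y) + M_X = (74.6/103.7)(316.17 − 495.2) + 548.9
x = 0.719383 × -179.030 + 548.9 = 420.11

420.11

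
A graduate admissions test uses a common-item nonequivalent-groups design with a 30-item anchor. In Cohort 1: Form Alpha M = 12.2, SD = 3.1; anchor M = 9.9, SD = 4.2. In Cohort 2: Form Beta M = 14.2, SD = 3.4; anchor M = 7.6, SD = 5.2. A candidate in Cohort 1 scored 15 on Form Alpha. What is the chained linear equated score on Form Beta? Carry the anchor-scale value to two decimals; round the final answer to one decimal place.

18.2

Form Alpha → anchor (Cohort 1): v = (4.2/3.1)(15 − 12.2) + 9.9 = 13.69
anchor → Form Beta (Cohort 2): y = (3.4/5.2)(13.69 − 7.6) + 14.2 = 18.2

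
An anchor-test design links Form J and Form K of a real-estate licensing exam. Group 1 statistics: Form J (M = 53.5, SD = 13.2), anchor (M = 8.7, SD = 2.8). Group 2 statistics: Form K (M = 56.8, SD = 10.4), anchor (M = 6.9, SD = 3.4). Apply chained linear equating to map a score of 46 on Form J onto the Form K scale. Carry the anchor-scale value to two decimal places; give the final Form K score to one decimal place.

Form J → anchor (Group 1): v = (2.8/13.2)(46 − 53.5) + 8.7 = 7.11
anchor → Form K (Group 2): y = (10.4/3.4)(7.11 − 6.9) + 56.8 = 57.4

57.4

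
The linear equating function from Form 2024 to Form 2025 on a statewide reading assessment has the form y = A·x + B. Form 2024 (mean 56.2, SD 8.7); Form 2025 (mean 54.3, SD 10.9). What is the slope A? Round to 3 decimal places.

A = SD_Y / SD_X = 10.9 / 8.7 = 1.253

1.253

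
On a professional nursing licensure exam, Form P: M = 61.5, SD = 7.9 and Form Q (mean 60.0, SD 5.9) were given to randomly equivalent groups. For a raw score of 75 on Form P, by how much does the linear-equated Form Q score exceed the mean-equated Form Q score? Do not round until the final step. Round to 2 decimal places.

Mean-equated: 75 + (60.0 − 61.5) = 73.50
Linear-equated: (5.9/7.9)(75 − 61.5) + 60.0 = 70.082
Difference = 70.082 − 73.50 = -3.42

-3.42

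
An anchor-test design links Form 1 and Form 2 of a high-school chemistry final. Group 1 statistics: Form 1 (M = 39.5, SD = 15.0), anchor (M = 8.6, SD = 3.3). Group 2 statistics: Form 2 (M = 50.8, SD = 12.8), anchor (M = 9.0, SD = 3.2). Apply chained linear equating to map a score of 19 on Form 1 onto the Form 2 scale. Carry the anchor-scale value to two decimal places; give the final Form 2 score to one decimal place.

Form 1 → anchor (Group 1): v = (3.3/15.0)(19 − 39.5) + 8.6 = 4.09
anchor → Form 2 (Group 2): y = (12.8/3.2)(4.09 − 9.0) + 50.8 = 31.2

31.2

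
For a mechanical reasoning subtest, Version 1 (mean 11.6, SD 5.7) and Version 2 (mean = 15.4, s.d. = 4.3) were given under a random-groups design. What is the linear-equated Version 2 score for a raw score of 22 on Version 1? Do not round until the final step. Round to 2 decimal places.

Linear equating: y = (SD_Y/SD_X)(x − M_X) + M_Y
y = (4.3/5.7)(22 − 11.6) + 15.4
y = 0.754386 × 10.4 + 15.4 = 7.8456 + 15.4 = 23.25

23.25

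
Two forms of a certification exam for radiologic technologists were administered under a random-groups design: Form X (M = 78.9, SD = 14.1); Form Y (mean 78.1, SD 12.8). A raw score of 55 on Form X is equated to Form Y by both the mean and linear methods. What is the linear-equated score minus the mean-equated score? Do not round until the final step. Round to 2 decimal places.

2.20

Mean-equated: 55 + (78.1 − 78.9) = 54.20
Linear-equated: (12.8/14.1)(55 − 78.9) + 78.1 = 56.404
Difference = 56.404 − 54.20 = 2.20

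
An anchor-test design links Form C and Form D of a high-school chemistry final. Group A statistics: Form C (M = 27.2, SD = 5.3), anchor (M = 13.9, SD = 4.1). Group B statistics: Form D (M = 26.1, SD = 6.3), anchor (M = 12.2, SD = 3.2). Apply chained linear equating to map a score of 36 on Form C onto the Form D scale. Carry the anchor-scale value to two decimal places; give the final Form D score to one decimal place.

Form C → anchor (Group A): v = (4.1/5.3)(36 − 27.2) + 13.9 = 20.71
anchor → Form D (Group B): y = (6.3/3.2)(20.71 − 12.2) + 26.1 = 42.9

42.9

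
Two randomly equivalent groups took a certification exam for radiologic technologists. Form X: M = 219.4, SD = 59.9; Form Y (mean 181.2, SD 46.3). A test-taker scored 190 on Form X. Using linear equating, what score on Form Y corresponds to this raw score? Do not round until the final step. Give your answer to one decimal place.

Linear equating: y = (SD_Y/SD_X)(x − M_X) + M_Y
y = (46.3/59.9)(190 − 219.4) + 181.2
y = 0.772955 × -29.4 + 181.2 = -22.7249 + 181.2 = 158.5

158.5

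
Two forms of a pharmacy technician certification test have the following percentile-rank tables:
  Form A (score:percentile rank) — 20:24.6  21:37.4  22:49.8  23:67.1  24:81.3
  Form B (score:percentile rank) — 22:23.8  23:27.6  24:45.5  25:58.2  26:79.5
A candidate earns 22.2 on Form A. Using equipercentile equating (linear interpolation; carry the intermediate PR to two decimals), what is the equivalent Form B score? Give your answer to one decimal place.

PR of 22.2 on Form A: 49.8 + (22.2 − 22)/(23 − 22) × (67.1 − 49.8) = 53.26
On Form B, PR 53.26 falls between score 24 (PR 45.5) and 25 (PR 58.2).
Interpolate: 24 + (53.26 − 45.5)/(58.2 − 45.5) × (25 − 24) = 24.6

24.6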